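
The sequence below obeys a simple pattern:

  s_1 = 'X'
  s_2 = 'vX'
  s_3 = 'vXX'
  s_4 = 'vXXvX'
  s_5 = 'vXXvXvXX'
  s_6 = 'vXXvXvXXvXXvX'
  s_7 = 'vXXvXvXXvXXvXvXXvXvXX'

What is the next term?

Each term (from the third on) is the previous term followed by the one before it: term 3 = vX·X = vXX.
So term 8 is vXXvXvXXvXXvXvXXvXvXX·vXXvXvXXvXXvX.

vXXvXvXXvXXvXvXXvXvXXvXXvXvXXvXXvX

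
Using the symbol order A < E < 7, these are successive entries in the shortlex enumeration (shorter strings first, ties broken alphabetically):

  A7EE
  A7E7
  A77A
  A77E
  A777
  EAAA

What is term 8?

EAA7

Continuing the enumeration 2 steps past EAAA: EAAA → EAAE → (answer).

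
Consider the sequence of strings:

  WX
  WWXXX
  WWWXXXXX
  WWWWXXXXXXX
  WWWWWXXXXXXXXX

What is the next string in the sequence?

WWWWWWXXXXXXXXXXX

Each string has the form W^{n} X^{2n-1} (n = 1, 2, …).
Setting n = 6 gives 6, 11 characters in each block.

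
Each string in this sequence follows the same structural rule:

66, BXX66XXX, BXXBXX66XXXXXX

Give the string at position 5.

BXXBXXBXXBXX66XXXXXXXXXXXX

Every step adds BXX to the front and XXX to the end of the previous string.
From BXXBXX66XXXXXX, 2 further steps: BXXBXX66XXXXXX → BXXBXXBXX66XXXXXXXXX → (answer).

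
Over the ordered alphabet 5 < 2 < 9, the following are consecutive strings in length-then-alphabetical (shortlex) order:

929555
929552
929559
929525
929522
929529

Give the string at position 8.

Advancing 2 positions from 929529 through 929529 → 929595 reaches term 8.

929592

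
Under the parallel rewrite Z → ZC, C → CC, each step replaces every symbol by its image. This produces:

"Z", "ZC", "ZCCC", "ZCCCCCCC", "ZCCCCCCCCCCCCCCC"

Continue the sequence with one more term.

ZCCCCCCCCCCCCCCCCCCCCCCCCCCCCCCC

φ(ZCCCCCCCCCCCCCCC) expands symbol-by-symbol to ZC CC CC CC CC CC CC CC CC CC CC CC CC CC CC CC; joining the 16 pieces gives the next term.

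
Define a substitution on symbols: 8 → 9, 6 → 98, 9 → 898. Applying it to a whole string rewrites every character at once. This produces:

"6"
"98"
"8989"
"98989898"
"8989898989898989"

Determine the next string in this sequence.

98989898989898989898989898989898

Replace each of the 16 characters of 8989898989898989 in place — 9 898 9 898 9 898 9 898 9 898 9 898 9 898 9 898 — and concatenate.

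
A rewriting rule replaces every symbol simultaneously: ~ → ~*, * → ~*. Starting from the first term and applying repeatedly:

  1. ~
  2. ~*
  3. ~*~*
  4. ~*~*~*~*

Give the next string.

~*~*~*~*~*~*~*~*

Expanding ~*~*~*~*: ~→~*, *→~*, ~→~*, *→~*, ~→~*, *→~*, ~→~*, *→~*. Concatenated: ~* ~* ~* ~* ~* ~* ~* ~*.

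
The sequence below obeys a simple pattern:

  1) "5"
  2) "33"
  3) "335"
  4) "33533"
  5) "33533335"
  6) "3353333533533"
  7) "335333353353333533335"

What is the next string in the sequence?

Each term (from the third on) is the previous term followed by the one before it: term 3 = 33·5 = 335.
The next term joins 335333353353333533335 and 3353333533533.

3353333533533335333353353333533533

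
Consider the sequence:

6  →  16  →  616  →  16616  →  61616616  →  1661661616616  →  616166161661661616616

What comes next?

1661661616616616166161661661616616

Each term (from the third on) is the two preceding terms concatenated in order: term 3 = 6·16 = 616.
Continuing: 1661661616616 · 616166161661661616616 gives term 8.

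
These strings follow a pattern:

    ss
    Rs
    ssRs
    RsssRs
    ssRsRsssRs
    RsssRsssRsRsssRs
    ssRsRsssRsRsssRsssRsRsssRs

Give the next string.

From term 3 onward, concatenate the second-to-last term with the last: ss·Rs = ssRs, Rs·ssRs = RsssRs, …
Continuing: RsssRsssRsRsssRs · ssRsRsssRsRsssRsssRsRsssRs gives term 8.

RsssRsssRsRsssRsssRsRsssRsRsssRsssRsRsssRs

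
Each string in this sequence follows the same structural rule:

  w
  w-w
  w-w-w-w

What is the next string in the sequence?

Each string is two copies of the previous one joined by '-'.
Doubling w-w-w-w with '-' between the halves:

w-w-w-w-w-w-w-w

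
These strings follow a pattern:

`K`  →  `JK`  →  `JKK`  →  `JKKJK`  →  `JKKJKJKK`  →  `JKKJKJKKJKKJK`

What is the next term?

JKKJKJKKJKKJKJKKJKJKK

This is a Fibonacci-style word recurrence s(k) = s(k−1)·s(k−2): e.g. JK·K = JKK.
Continuing: JKKJKJKKJKKJK · JKKJKJKK gives term 7.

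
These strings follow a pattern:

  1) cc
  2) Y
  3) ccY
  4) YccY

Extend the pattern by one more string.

Each term (from the third on) is the two preceding terms concatenated in order: term 3 = cc·Y = ccY.
So term 5 is ccY·YccY.

ccYYccY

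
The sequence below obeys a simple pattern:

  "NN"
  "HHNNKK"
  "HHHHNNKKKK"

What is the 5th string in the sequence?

Every step adds HH to the front and KK to the end of the previous string.
From HHHHNNKKKK, 2 further steps: HHHHNNKKKK → HHHHHHNNKKKKKK → (answer).

HHHHHHHHNNKKKKKKKK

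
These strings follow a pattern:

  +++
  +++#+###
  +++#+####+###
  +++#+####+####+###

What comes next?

Every step adds #+### to the end: s(k+1) = s(k)·#+###.
So the next term is +++#+####+####+###·#+###.

+++#+####+####+####+###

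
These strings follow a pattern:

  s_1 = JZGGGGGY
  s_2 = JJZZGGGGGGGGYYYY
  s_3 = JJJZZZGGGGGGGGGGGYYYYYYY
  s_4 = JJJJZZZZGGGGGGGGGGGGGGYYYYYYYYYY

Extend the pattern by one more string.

JJJJJZZZZZGGGGGGGGGGGGGGGGGYYYYYYYYYYYYY

Reading off run lengths: J runs 1, 2, 3, 4; Z runs 1, 2, 3, 4; G runs 5, 8, 11, 14; Y runs 1, 4, 7, 10 — each is linear in n (n = 1, 2, …).
At n = 5 the blocks have lengths 5, 5, 17, 13.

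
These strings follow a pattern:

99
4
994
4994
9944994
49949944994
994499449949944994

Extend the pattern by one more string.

49949944994994499449949944994

From term 3 onward, concatenate the second-to-last term with the last: 99·4 = 994, 4·994 = 4994, …
Continuing: 49949944994 · 994499449949944994 gives term 8.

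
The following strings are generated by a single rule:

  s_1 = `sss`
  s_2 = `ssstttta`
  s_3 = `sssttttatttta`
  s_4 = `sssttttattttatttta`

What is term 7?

sssttttattttattttattttattttatttta

The strings grow by a fixed suffix tttta each time.
From sssttttattttatttta, 3 further steps: sssttttattttatttta → sssttttattttattttatttta → sssttttattttattttattttatttta → (answer).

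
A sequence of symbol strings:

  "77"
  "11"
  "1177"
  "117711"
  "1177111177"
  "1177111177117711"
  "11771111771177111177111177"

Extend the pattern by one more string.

117711117711771111771111771177111177117711

Each term (from the third on) is the previous term followed by the one before it: term 3 = 11·77 = 1177.
The next term joins 11771111771177111177111177 and 1177111177117711.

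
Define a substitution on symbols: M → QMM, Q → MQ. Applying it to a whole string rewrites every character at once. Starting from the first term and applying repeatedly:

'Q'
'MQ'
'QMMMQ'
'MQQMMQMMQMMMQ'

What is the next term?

Rewriting the 13 symbols of MQQMMQMMQMMMQ one by one yields QMM MQ MQ QMM QMM MQ QMM QMM MQ QMM QMM QMM MQ; concatenated:

QMMMQMQQMMQMMMQQMMQMMMQQMMQMMQMMMQ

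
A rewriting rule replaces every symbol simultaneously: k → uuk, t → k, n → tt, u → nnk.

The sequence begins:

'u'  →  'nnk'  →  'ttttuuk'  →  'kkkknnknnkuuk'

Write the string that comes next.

Rewriting the 13 symbols of kkkknnknnkuuk one by one yields uuk uuk uuk uuk tt tt uuk tt tt uuk nnk nnk uuk; concatenated:

uukuukuukuukttttuukttttuuknnknnkuuk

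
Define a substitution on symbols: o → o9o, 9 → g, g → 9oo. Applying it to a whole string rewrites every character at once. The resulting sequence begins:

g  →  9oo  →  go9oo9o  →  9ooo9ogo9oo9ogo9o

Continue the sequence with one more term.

go9oo9oo9ogo9o9ooo9ogo9oo9ogo9o9ooo9ogo9o

φ(9ooo9ogo9oo9ogo9o) expands symbol-by-symbol to g o9o o9o o9o g o9o 9oo o9o g o9o o9o g o9o 9oo o9o g o9o; joining the 17 pieces gives the next term.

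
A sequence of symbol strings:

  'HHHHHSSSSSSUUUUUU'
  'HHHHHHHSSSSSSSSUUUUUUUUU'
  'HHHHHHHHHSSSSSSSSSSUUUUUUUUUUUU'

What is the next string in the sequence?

Term n consists of 2n+1 H's, followed by 2n+2 S's, followed by 3n U's, where the shown terms are n = 2, 3, 4.
At n = 5 the blocks have lengths 11, 12, 15.

HHHHHHHHHHHSSSSSSSSSSSSUUUUUUUUUUUUUUU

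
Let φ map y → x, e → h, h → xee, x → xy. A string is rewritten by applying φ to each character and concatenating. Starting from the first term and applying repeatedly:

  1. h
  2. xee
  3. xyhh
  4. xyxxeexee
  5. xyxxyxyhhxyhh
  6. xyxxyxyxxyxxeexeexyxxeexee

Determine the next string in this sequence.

xyxxyxyxxyxxyxyxxyxyhhxyhhxyxxyxyhhxyhh

Replace each of the 26 characters of xyxxyxyxxyxxeexeexyxxeexee in place — xy x xy xy x xy x xy xy x xy xy h h xy h h xy x xy xy h h xy h h — and concatenate.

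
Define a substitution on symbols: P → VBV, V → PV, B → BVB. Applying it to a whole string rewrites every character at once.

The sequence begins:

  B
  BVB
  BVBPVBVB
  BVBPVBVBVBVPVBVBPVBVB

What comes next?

Applying the rule to each of the 21 symbols of BVBPVBVBVBVPVBVBPVBVB gives the pieces BVB PV BVB VBV PV BVB PV BVB PV BVB PV VBV PV BVB PV BVB VBV PV BVB PV BVB, which concatenate to the answer.

BVBPVBVBVBVPVBVBPVBVBPVBVBPVVBVPVBVBPVBVBVBVPVBVBPVBVB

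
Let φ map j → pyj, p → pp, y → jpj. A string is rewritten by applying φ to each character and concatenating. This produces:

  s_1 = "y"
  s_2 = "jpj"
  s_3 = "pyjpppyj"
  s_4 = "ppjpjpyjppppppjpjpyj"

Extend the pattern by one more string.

Replace each of the 20 characters of ppjpjpyjppppppjpjpyj in place — pp pp pyj pp pyj pp jpj pyj pp pp pp pp pp pp pyj pp pyj pp jpj pyj — and concatenate.

pppppyjpppyjppjpjpyjpppppppppppppyjpppyjppjpjpyj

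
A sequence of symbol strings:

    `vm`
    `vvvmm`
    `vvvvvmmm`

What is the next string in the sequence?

vvvvvvvmmmm

The n-th term is 2n-1 v's then n m's (n = 1, 2, …).
Setting n = 4 gives 7, 4 characters in each block.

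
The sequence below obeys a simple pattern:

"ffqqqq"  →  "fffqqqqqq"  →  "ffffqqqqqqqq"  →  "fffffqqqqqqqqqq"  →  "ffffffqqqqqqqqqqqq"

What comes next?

Reading off run lengths: f runs 2, 3, 4, 5, 6; q runs 4, 6, 8, 10, 12 — each is linear in n, where the shown terms are n = 2, 3, 4, 5, 6.
For the next term, n = 7, so the run lengths are 7, 14.

fffffffqqqqqqqqqqqqqq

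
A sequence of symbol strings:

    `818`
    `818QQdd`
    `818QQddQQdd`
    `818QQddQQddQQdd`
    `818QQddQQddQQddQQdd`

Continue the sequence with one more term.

Every step adds QQdd to the end: s(k+1) = s(k)·QQdd.
So the next term is 818QQddQQddQQddQQdd·QQdd.

818QQddQQddQQddQQddQQdd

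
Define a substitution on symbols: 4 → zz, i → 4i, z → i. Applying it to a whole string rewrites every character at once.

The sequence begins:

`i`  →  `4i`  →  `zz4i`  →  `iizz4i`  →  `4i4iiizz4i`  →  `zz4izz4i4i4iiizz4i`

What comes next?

φ(zz4izz4i4i4iiizz4i) expands symbol-by-symbol to i i zz 4i i i zz 4i zz 4i zz 4i 4i 4i i i zz 4i; joining the 18 pieces gives the next term.

iizz4iiizz4izz4izz4i4i4iiizz4i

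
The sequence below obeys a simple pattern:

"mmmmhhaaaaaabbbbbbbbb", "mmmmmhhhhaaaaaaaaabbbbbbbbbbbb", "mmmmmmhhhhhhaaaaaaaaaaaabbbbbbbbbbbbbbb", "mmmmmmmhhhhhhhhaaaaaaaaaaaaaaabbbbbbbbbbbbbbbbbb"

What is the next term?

mmmmmmmmhhhhhhhhhhaaaaaaaaaaaaaaaaaabbbbbbbbbbbbbbbbbbbbb

The n-th term is n+2 m's then 2n-2 h's then 3n a's then 3n+3 b's, where the shown terms are n = 2, 3, 4, 5.
Setting n = 6 gives 8, 10, 18, 21 characters in each block.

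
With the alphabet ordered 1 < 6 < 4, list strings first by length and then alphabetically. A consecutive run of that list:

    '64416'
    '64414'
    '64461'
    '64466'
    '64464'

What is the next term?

Find the rightmost character of 64464 below 4, bump it to the next letter, and reset everything to its right to 1.

64441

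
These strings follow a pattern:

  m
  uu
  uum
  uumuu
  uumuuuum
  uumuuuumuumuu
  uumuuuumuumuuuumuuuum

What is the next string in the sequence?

Each term (from the third on) is the previous term followed by the one before it: term 3 = uu·m = uum.
The next term joins uumuuuumuumuuuumuuuum and uumuuuumuumuu.

uumuuuumuumuuuumuuuumuumuuuumuumuu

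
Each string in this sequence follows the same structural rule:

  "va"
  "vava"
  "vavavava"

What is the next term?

Each string is two copies of the previous one concatenated.
Doubling vavavava:

vavavavavavavava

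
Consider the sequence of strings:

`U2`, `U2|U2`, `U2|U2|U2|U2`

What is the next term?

Every step duplicates the string with '|' between the halves.
Doubling U2|U2|U2|U2 with '|' between the halves:

U2|U2|U2|U2|U2|U2|U2|U2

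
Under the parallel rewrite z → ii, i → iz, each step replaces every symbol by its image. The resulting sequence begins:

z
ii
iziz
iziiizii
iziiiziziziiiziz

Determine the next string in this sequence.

φ(iziiiziziziiiziz) expands symbol-by-symbol to iz ii iz iz iz ii iz ii iz ii iz iz iz ii iz ii; joining the 16 pieces gives the next term.

iziiiziziziiiziiiziiiziziziiizii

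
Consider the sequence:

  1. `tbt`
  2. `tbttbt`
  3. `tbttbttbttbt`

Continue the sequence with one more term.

Each string is two copies of the previous one concatenated.
One more doubling of tbttbttbttbt gives the answer.

tbttbttbttbttbttbttbttbt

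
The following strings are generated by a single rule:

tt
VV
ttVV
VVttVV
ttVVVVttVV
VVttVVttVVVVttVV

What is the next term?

ttVVVVttVVVVttVVttVVVVttVV

This is a Fibonacci-style word recurrence s(k) = s(k−2)·s(k−1): e.g. tt·VV = ttVV.
The next term joins ttVVVVttVV and VVttVVttVVVVttVV.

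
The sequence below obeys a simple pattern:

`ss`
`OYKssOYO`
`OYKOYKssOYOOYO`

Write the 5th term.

OYKOYKOYKOYKssOYOOYOOYOOYO

s(k+1) = OYK·s(k)·OYO, so each term gains OYK as a prefix and OYO as a suffix.
From OYKOYKssOYOOYO, 2 further steps: OYKOYKssOYOOYO → OYKOYKOYKssOYOOYOOYO → (answer).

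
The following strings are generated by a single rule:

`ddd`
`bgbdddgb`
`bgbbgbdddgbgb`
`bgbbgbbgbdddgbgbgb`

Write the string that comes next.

Every step adds bgb to the front and gb to the end of the previous string.
So the next term is bgb·bgbbgbbgbdddgbgbgb·gb.

bgbbgbbgbbgbdddgbgbgbgb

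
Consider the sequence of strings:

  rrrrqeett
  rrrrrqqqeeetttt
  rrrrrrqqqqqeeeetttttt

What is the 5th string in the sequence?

rrrrrrrrqqqqqqqqqeeeeeetttttttttt

Reading off run lengths: r runs 4, 5, 6; q runs 1, 3, 5; e runs 2, 3, 4; t runs 2, 4, 6 — each is linear in n (n = 1, 2, …).
Setting n = 5 gives 8, 9, 6, 10 characters in each block.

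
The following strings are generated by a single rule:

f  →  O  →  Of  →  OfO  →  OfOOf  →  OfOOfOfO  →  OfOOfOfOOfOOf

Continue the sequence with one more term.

This is a Fibonacci-style word recurrence s(k) = s(k−1)·s(k−2): e.g. O·f = Of.
Continuing: OfOOfOfOOfOOf · OfOOfOfO gives term 8.

OfOOfOfOOfOOfOfOOfOfO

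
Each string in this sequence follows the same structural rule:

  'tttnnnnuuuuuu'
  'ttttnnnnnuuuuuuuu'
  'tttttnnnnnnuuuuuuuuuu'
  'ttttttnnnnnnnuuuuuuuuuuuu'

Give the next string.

Reading off run lengths: t runs 3, 4, 5, 6; n runs 4, 5, 6, 7; u runs 6, 8, 10, 12 — each is linear in n, where the shown terms are n = 3, 4, 5, 6.
Setting n = 7 gives 7, 8, 14 characters in each block.

tttttttnnnnnnnnuuuuuuuuuuuuuu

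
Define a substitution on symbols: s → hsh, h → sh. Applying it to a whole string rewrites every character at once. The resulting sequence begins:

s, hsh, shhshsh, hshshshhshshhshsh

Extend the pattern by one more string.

Replace each of the 17 characters of hshshshhshshhshsh in place — sh hsh sh hsh sh hsh sh sh hsh sh hsh sh sh hsh sh hsh sh — and concatenate.

shhshshhshshhshshshhshshhshshshhshshhshsh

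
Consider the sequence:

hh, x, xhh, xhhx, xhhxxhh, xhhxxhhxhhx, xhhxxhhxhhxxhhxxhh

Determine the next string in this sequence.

Each term (from the third on) is the previous term followed by the one before it: term 3 = x·hh = xhh.
Continuing: xhhxxhhxhhxxhhxxhh · xhhxxhhxhhx gives term 8.

xhhxxhhxhhxxhhxxhhxhhxxhhxhhx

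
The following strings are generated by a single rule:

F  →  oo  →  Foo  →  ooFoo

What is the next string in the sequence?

This is a Fibonacci-style word recurrence s(k) = s(k−2)·s(k−1): e.g. F·oo = Foo.
So term 5 is Foo·ooFoo.

FooooFoo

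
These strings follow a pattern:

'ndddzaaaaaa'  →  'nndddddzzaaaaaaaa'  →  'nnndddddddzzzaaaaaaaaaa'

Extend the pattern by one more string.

nnnndddddddddzzzzaaaaaaaaaaaa

Term n consists of n-1 n's, followed by 2n-1 d's, followed by n-1 z's, followed by 2n+2 a's, where the shown terms are n = 2, 3, 4.
For the next term, n = 5, so the run lengths are 4, 9, 4, 12.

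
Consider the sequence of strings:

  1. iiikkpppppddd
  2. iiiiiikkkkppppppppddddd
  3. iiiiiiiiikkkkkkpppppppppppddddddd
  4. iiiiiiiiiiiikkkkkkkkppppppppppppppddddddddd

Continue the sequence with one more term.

iiiiiiiiiiiiiiikkkkkkkkkkpppppppppppppppppddddddddddd

The n-th term is 3n i's then 2n k's then 3n+2 p's then 2n+1 d's (n = 1, 2, …).
For the next term, n = 5, so the run lengths are 15, 10, 17, 11.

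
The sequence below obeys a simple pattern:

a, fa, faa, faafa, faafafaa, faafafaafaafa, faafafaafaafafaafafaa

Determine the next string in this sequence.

faafafaafaafafaafafaafaafafaafaafa

Each term (from the third on) is the previous term followed by the one before it: term 3 = fa·a = faa.
The next term joins faafafaafaafafaafafaa and faafafaafaafa.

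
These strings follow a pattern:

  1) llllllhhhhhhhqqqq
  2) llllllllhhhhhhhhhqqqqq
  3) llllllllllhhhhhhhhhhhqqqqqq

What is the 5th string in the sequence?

llllllllllllllhhhhhhhhhhhhhhhqqqqqqqq

The n-th term is 2n l's then 2n+1 h's then n+1 q's, where the shown terms are n = 3, 4, 5.
Setting n = 7 gives 14, 15, 8 characters in each block.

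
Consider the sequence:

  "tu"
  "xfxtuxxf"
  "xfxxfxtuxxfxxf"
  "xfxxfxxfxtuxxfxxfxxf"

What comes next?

xfxxfxxfxxfxtuxxfxxfxxfxxf

Every step adds xfx to the front and xxf to the end of the previous string.
So the next term is xfx·xfxxfxxfxtuxxfxxfxxf·xxf.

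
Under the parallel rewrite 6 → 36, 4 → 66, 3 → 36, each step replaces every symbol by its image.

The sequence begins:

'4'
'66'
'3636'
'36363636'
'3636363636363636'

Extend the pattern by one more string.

Applying the rule to each of the 16 symbols of 3636363636363636 gives the pieces 36 36 36 36 36 36 36 36 36 36 36 36 36 36 36 36, which concatenate to the answer.

36363636363636363636363636363636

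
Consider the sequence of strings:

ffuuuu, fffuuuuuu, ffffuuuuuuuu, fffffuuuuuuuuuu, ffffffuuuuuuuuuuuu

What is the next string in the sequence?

fffffffuuuuuuuuuuuuuu

Reading off run lengths: f runs 2, 3, 4, 5, 6; u runs 4, 6, 8, 10, 12 — each is linear in n, where the shown terms are n = 2, 3, 4, 5, 6.
Setting n = 7 gives 7, 14 characters in each block.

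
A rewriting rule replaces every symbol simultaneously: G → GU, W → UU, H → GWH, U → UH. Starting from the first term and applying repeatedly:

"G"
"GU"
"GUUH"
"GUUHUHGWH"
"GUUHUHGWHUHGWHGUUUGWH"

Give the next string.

Rewriting the 21 symbols of GUUHUHGWHUHGWHGUUUGWH one by one yields GU UH UH GWH UH GWH GU UU GWH UH GWH GU UU GWH GU UH UH UH GU UU GWH; concatenated:

GUUHUHGWHUHGWHGUUUGWHUHGWHGUUUGWHGUUHUHUHGUUUGWH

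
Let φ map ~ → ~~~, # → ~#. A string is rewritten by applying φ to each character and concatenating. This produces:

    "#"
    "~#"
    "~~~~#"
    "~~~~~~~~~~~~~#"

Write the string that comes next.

Applying the rule to each of the 14 symbols of ~~~~~~~~~~~~~# gives the pieces ~~~ ~~~ ~~~ ~~~ ~~~ ~~~ ~~~ ~~~ ~~~ ~~~ ~~~ ~~~ ~~~ ~#, which concatenate to the answer.

~~~~~~~~~~~~~~~~~~~~~~~~~~~~~~~~~~~~~~~~#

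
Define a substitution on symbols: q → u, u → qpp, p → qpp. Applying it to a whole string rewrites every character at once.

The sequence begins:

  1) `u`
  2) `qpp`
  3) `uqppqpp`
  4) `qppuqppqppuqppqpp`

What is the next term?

φ(qppuqppqppuqppqpp) expands symbol-by-symbol to u qpp qpp qpp u qpp qpp u qpp qpp qpp u qpp qpp u qpp qpp; joining the 17 pieces gives the next term.

uqppqppqppuqppqppuqppqppqppuqppqppuqppqpp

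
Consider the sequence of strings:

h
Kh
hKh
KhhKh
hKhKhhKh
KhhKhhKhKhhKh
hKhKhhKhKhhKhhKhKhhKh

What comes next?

KhhKhhKhKhhKhhKhKhhKhKhhKhhKhKhhKh

Each term (from the third on) is the two preceding terms concatenated in order: term 3 = h·Kh = hKh.
The next term joins KhhKhhKhKhhKh and hKhKhhKhKhhKhhKhKhhKh.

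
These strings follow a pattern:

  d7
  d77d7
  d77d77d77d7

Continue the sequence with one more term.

d77d77d77d77d77d77d77d7

Every step duplicates the string with '7' between the halves.
So the next term is two copies of d77d77d77d7 with '7' between the halves.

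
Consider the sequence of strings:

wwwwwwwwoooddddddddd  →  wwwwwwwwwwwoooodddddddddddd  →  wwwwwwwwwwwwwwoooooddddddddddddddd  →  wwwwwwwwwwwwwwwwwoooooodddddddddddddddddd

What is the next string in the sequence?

Reading off run lengths: w runs 8, 11, 14, 17; o runs 3, 4, 5, 6; d runs 9, 12, 15, 18 — each is linear in n, where the shown terms are n = 3, 4, 5, 6.
Setting n = 7 gives 20, 7, 21 characters in each block.

wwwwwwwwwwwwwwwwwwwwoooooooddddddddddddddddddddd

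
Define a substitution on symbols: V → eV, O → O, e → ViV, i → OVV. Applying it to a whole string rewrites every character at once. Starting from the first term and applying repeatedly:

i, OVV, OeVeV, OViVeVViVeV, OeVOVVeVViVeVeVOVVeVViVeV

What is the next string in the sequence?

Replace each of the 25 characters of OeVOVVeVViVeVeVOVVeVViVeV in place — O ViV eV O eV eV ViV eV eV OVV eV ViV eV ViV eV O eV eV ViV eV eV OVV eV ViV eV — and concatenate.

OViVeVOeVeVViVeVeVOVVeVViVeVViVeVOeVeVViVeVeVOVVeVViVeV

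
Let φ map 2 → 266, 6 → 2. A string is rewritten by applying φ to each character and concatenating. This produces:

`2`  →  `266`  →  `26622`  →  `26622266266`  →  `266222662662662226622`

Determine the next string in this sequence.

Replace each of the 21 characters of 266222662662662226622 in place — 266 2 2 266 266 266 2 2 266 2 2 266 2 2 266 266 266 2 2 266 266 — and concatenate.

2662226626626622266222662226626626622266266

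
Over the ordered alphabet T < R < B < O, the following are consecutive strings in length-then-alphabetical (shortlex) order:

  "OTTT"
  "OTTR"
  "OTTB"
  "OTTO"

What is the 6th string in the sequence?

Stepping forward 2 times from OTTO: OTTO → OTRT, then the target.

OTRR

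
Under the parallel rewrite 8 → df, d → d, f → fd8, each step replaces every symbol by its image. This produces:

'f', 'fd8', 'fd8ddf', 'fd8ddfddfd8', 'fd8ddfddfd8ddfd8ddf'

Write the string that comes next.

Replace each of the 19 characters of fd8ddfddfd8ddfd8ddf in place — fd8 d df d d fd8 d d fd8 d df d d fd8 d df d d fd8 — and concatenate.

fd8ddfddfd8ddfd8ddfddfd8ddfddfd8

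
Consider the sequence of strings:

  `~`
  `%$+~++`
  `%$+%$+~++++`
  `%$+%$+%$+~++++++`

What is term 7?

%$+%$+%$+%$+%$+%$+~++++++++++++

s(k+1) = %$+·s(k)·++, so each term gains %$+ as a prefix and ++ as a suffix.
From %$+%$+%$+~++++++, 3 further steps: %$+%$+%$+~++++++ → %$+%$+%$+%$+~++++++++ → %$+%$+%$+%$+%$+~++++++++++ → (answer).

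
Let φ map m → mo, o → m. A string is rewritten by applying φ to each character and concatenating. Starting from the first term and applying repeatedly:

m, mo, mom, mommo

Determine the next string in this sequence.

Rewriting each symbol of mommo: m→mo, o→m, m→mo, m→mo, o→m, which concatenates to mo m mo mo m.

mommomom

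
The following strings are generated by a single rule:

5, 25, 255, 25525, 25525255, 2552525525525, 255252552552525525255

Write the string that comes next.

This is a Fibonacci-style word recurrence s(k) = s(k−1)·s(k−2): e.g. 25·5 = 255.
The next term joins 255252552552525525255 and 2552525525525.

2552525525525255252552552525525525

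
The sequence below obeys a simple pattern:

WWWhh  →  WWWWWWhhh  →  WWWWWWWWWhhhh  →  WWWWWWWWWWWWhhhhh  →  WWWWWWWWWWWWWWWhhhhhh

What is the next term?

WWWWWWWWWWWWWWWWWWhhhhhhh

The n-th term is 3n W's then n+1 h's (n = 1, 2, …).
Setting n = 6 gives 18, 7 characters in each block.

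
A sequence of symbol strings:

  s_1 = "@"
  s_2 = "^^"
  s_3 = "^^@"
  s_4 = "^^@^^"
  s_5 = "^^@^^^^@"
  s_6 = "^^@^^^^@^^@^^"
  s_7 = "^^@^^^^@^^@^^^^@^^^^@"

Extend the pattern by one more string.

From term 3 onward, concatenate the last term with the second-to-last: ^^·@ = ^^@, ^^@·^^ = ^^@^^, …
Continuing: ^^@^^^^@^^@^^^^@^^^^@ · ^^@^^^^@^^@^^ gives term 8.

^^@^^^^@^^@^^^^@^^^^@^^@^^^^@^^@^^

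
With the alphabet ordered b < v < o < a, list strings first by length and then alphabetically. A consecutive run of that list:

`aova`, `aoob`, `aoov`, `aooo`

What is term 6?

Advancing 2 positions from aooo through aooo → aooa reaches term 6.

aoab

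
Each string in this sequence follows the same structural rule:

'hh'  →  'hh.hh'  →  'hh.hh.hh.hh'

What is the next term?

Each string is two copies of the previous one joined by '.'.
One more doubling of hh.hh.hh.hh gives the answer.

hh.hh.hh.hh.hh.hh.hh.hh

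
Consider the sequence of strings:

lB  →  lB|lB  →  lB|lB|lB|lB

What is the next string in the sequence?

lB|lB|lB|lB|lB|lB|lB|lB

s(k+1) = s(k)·|·s(k) — each term doubles the last with '|' between the halves.
So the next term is two copies of lB|lB|lB|lB with '|' between the halves.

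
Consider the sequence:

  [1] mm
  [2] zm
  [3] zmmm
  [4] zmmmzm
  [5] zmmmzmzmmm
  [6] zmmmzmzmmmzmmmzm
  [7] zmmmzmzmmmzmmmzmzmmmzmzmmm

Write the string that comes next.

Each term (from the third on) is the previous term followed by the one before it: term 3 = zm·mm = zmmm.
The next term joins zmmmzmzmmmzmmmzmzmmmzmzmmm and zmmmzmzmmmzmmmzm.

zmmmzmzmmmzmmmzmzmmmzmzmmmzmmmzmzmmmzmmmzm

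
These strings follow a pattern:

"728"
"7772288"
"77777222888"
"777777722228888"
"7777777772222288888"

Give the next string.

77777777777222222888888

Term n consists of 2n-1 7's, followed by n 2's, followed by n 8's (n = 1, 2, …).
Setting n = 6 gives 11, 6, 6 characters in each block.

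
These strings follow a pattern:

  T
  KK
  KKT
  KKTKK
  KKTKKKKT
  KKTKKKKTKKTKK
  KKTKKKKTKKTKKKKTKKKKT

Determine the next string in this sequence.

Each term (from the third on) is the previous term followed by the one before it: term 3 = KK·T = KKT.
The next term joins KKTKKKKTKKTKKKKTKKKKT and KKTKKKKTKKTKK.

KKTKKKKTKKTKKKKTKKKKTKKTKKKKTKKTKK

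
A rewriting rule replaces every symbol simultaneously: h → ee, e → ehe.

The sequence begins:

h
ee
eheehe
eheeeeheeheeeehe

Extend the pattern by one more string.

Rewriting the 16 symbols of eheeeeheeheeeehe one by one yields ehe ee ehe ehe ehe ehe ee ehe ehe ee ehe ehe ehe ehe ee ehe; concatenated:

eheeeeheeheeheeheeeeheeheeeeheeheeheeheeeehe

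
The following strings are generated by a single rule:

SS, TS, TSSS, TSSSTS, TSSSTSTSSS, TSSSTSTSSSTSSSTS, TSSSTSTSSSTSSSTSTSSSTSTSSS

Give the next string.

This is a Fibonacci-style word recurrence s(k) = s(k−1)·s(k−2): e.g. TS·SS = TSSS.
So term 8 is TSSSTSTSSSTSSSTSTSSSTSTSSS·TSSSTSTSSSTSSSTS.

TSSSTSTSSSTSSSTSTSSSTSTSSSTSSSTSTSSSTSSSTS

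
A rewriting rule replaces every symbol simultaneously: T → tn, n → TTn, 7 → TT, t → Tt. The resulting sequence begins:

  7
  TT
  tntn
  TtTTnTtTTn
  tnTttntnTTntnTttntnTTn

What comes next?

TtTTntnTtTtTTnTtTTntntnTTnTtTTntnTtTtTTnTtTTntntnTTn

Replace each of the 22 characters of tnTttntnTTntnTttntnTTn in place — Tt TTn tn Tt Tt TTn Tt TTn tn tn TTn Tt TTn tn Tt Tt TTn Tt TTn tn tn TTn — and concatenate.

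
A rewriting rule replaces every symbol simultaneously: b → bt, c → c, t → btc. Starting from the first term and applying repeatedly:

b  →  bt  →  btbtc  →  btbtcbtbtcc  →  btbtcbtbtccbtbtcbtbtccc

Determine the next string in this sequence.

Rewriting the 23 symbols of btbtcbtbtccbtbtcbtbtccc one by one yields bt btc bt btc c bt btc bt btc c c bt btc bt btc c bt btc bt btc c c c; concatenated:

btbtcbtbtccbtbtcbtbtcccbtbtcbtbtccbtbtcbtbtcccc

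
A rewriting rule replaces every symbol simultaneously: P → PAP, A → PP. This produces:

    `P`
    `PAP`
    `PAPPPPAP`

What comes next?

Apply φ to PAPPPPAP symbol by symbol: P→PAP, A→PP, P→PAP, P→PAP, P→PAP, P→PAP, A→PP, P→PAP; joined: PAP PP PAP PAP PAP PAP PP PAP.

PAPPPPAPPAPPAPPAPPPPAP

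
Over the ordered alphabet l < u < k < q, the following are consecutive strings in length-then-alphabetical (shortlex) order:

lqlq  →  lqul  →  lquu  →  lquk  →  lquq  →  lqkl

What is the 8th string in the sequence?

lqkk

Continuing the enumeration 2 steps past lqkl: lqkl → lqku → (answer).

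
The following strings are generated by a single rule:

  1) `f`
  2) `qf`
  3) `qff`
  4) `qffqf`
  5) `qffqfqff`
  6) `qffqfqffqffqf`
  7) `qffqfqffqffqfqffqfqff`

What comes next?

Each term (from the third on) is the previous term followed by the one before it: term 3 = qf·f = qff.
So term 8 is qffqfqffqffqfqffqfqff·qffqfqffqffqf.

qffqfqffqffqfqffqfqffqffqfqffqffqf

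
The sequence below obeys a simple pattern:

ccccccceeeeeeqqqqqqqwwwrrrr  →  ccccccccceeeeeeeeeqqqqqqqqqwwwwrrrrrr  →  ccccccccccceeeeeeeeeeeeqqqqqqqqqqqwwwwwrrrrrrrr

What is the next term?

ccccccccccccceeeeeeeeeeeeeeeqqqqqqqqqqqqqwwwwwwrrrrrrrrrr

Reading off run lengths: c runs 7, 9, 11; e runs 6, 9, 12; q runs 7, 9, 11; w runs 3, 4, 5; r runs 4, 6, 8 — each is linear in n, where the shown terms are n = 2, 3, 4.
Setting n = 5 gives 13, 15, 13, 6, 10 characters in each block.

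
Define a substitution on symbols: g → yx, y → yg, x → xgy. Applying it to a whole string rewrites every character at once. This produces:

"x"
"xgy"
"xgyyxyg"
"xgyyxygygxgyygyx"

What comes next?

Applying the rule to each of the 16 symbols of xgyyxygygxgyygyx gives the pieces xgy yx yg yg xgy yg yx yg yx xgy yx yg yg yx yg xgy, which concatenate to the answer.

xgyyxygygxgyygyxygyxxgyyxygygyxygxgy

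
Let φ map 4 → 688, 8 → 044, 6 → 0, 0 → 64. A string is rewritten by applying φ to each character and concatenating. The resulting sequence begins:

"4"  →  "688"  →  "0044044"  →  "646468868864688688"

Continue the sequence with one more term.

Rewriting the 18 symbols of 646468868864688688 one by one yields 0 688 0 688 0 044 044 0 044 044 0 688 0 044 044 0 044 044; concatenated:

0688068800440440044044068800440440044044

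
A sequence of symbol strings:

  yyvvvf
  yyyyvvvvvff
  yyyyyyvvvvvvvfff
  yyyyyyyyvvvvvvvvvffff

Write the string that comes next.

Each string has the form y^{2n} v^{2n+1} f^{n} (n = 1, 2, …).
For the next term, n = 5, so the run lengths are 10, 11, 5.

yyyyyyyyyyvvvvvvvvvvvfffff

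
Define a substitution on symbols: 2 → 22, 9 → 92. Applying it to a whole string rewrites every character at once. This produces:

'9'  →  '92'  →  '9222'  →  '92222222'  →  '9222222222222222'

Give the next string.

92222222222222222222222222222222

φ(9222222222222222) expands symbol-by-symbol to 92 22 22 22 22 22 22 22 22 22 22 22 22 22 22 22; joining the 16 pieces gives the next term.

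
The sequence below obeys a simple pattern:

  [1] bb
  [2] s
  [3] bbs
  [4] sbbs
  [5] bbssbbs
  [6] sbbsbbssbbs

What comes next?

Each term (from the third on) is the two preceding terms concatenated in order: term 3 = bb·s = bbs.
The next term joins bbssbbs and sbbsbbssbbs.

bbssbbssbbsbbssbbs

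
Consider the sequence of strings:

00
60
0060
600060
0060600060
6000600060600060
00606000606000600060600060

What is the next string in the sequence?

600060006060006000606000606000600060600060

From term 3 onward, concatenate the second-to-last term with the last: 00·60 = 0060, 60·0060 = 600060, …
So term 8 is 6000600060600060·00606000606000600060600060.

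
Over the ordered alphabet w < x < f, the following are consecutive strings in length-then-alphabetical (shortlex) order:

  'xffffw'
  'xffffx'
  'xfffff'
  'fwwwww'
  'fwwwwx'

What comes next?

The successor of fwwwwx increments the rightmost position that isn't already f and resets every position after it to w.

fwwwwf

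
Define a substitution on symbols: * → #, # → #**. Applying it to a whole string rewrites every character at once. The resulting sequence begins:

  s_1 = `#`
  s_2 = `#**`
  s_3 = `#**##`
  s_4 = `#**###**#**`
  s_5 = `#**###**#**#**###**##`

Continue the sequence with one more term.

Rewriting the 21 symbols of #**###**#**#**###**## one by one yields #** # # #** #** #** # # #** # # #** # # #** #** #** # # #** #**; concatenated:

#**###**#**#**###**###**###**#**#**###**#**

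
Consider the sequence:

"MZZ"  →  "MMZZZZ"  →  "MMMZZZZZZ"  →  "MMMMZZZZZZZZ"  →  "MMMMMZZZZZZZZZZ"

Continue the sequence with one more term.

MMMMMMZZZZZZZZZZZZ

Reading off run lengths: M runs 1, 2, 3, 4, 5; Z runs 2, 4, 6, 8, 10 — each is linear in n (n = 1, 2, …).
For the next term, n = 6, so the run lengths are 6, 12.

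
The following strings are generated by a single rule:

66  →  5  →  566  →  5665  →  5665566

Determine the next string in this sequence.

56655665665

This is a Fibonacci-style word recurrence s(k) = s(k−1)·s(k−2): e.g. 5·66 = 566.
The next term joins 5665566 and 5665.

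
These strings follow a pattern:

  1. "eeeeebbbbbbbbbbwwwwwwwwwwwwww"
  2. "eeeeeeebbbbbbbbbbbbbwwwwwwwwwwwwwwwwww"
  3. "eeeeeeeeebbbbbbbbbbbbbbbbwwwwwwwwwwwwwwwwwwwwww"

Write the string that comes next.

Term n consists of 2n-1 e's, followed by 3n+1 b's, followed by 4n+2 w's, where the shown terms are n = 3, 4, 5.
At n = 6 the blocks have lengths 11, 19, 26.

eeeeeeeeeeebbbbbbbbbbbbbbbbbbbwwwwwwwwwwwwwwwwwwwwwwwwww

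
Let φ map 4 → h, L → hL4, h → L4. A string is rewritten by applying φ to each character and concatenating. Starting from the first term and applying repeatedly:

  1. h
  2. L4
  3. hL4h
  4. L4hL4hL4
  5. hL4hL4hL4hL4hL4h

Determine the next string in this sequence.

Applying the rule to each of the 16 symbols of hL4hL4hL4hL4hL4h gives the pieces L4 hL4 h L4 hL4 h L4 hL4 h L4 hL4 h L4 hL4 h L4, which concatenate to the answer.

L4hL4hL4hL4hL4hL4hL4hL4hL4hL4hL4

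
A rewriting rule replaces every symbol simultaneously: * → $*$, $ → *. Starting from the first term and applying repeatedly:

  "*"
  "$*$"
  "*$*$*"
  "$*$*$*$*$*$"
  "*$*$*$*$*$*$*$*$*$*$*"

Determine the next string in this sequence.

$*$*$*$*$*$*$*$*$*$*$*$*$*$*$*$*$*$*$*$*$*$

Replace each of the 21 characters of *$*$*$*$*$*$*$*$*$*$* in place — $*$ * $*$ * $*$ * $*$ * $*$ * $*$ * $*$ * $*$ * $*$ * $*$ * $*$ — and concatenate.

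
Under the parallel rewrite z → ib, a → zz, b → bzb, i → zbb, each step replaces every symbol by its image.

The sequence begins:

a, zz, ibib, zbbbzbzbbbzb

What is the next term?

Rewriting each symbol of zbbbzbzbbbzb: z→ib, b→bzb, b→bzb, b→bzb, z→ib, b→bzb, z→ib, b→bzb, b→bzb, b→bzb, z→ib, b→bzb, which concatenates to ib bzb bzb bzb ib bzb ib bzb bzb bzb ib bzb.

ibbzbbzbbzbibbzbibbzbbzbbzbibbzb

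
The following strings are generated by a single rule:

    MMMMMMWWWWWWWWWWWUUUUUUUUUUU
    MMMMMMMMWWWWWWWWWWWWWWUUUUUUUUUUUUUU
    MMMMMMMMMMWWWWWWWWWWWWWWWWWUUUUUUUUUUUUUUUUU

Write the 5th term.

Reading off run lengths: M runs 6, 8, 10; W runs 11, 14, 17; U runs 11, 14, 17 — each is linear in n, where the shown terms are n = 3, 4, 5.
Setting n = 7 gives 14, 23, 23 characters in each block.

MMMMMMMMMMMMMMWWWWWWWWWWWWWWWWWWWWWWWUUUUUUUUUUUUUUUUUUUUUUU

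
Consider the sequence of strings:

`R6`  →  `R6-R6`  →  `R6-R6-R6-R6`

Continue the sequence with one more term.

Each string is two copies of the previous one joined by '-'.
One more doubling of R6-R6-R6-R6 gives the answer.

R6-R6-R6-R6-R6-R6-R6-R6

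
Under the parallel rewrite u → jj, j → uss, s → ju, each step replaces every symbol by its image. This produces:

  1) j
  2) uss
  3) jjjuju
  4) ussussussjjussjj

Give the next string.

Applying the rule to each of the 16 symbols of ussussussjjussjj gives the pieces jj ju ju jj ju ju jj ju ju uss uss jj ju ju uss uss, which concatenate to the answer.

jjjujujjjujujjjujuussussjjjujuussuss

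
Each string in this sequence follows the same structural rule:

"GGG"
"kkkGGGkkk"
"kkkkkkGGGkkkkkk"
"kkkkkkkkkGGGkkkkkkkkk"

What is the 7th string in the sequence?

kkkkkkkkkkkkkkkkkkGGGkkkkkkkkkkkkkkkkkk

Each term wraps the previous one in kkk on the left and kkk on the right.
From kkkkkkkkkGGGkkkkkkkkk, 3 further steps: kkkkkkkkkGGGkkkkkkkkk → kkkkkkkkkkkkGGGkkkkkkkkkkkk → kkkkkkkkkkkkkkkGGGkkkkkkkkkkkkkkk → (answer).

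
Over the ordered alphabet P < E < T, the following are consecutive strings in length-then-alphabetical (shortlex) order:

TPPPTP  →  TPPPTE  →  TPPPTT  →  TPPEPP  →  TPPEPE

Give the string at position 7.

TPPEEP

Continuing the enumeration 2 steps past TPPEPE: TPPEPE → TPPEPT → (answer).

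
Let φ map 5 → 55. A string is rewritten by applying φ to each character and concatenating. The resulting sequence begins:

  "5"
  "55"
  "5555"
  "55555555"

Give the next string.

Expanding 55555555: 5→55, 5→55, 5→55, 5→55, 5→55, 5→55, 5→55, 5→55. Concatenated: 55 55 55 55 55 55 55 55.

5555555555555555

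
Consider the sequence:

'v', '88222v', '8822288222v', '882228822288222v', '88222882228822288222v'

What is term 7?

Every step adds 88222 at the front: s(k+1) = 88222·s(k).
From 88222882228822288222v, 2 further steps: 88222882228822288222v → 8822288222882228822288222v → (answer).

882228822288222882228822288222v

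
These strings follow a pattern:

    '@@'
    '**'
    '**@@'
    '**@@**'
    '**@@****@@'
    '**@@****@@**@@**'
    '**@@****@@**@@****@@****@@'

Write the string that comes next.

This is a Fibonacci-style word recurrence s(k) = s(k−1)·s(k−2): e.g. **·@@ = **@@.
Continuing: **@@****@@**@@****@@****@@ · **@@****@@**@@** gives term 8.

**@@****@@**@@****@@****@@**@@****@@**@@**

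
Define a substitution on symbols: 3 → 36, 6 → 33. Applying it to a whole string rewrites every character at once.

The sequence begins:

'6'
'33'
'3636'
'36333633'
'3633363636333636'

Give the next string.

Rewriting the 16 symbols of 3633363636333636 one by one yields 36 33 36 36 36 33 36 33 36 33 36 36 36 33 36 33; concatenated:

36333636363336333633363636333633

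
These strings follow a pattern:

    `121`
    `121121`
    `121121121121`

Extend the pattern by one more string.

Every step duplicates the string.
So the next term is two copies of 121121121121.

121121121121121121121121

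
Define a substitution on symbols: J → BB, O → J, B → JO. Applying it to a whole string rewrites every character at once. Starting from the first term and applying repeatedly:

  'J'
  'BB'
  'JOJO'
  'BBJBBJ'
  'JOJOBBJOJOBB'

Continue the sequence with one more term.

Rewriting each symbol of JOJOBBJOJOBB: J→BB, O→J, J→BB, O→J, B→JO, B→JO, J→BB, O→J, J→BB, O→J, B→JO, B→JO, which concatenates to BB J BB J JO JO BB J BB J JO JO.

BBJBBJJOJOBBJBBJJOJO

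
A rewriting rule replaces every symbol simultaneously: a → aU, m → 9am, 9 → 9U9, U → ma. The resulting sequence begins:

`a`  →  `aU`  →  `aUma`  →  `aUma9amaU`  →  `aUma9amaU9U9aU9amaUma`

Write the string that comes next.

aUma9amaU9U9aU9amaUma9U9ma9U9aUma9U9aU9amaUma9amaU

Applying the rule to each of the 21 symbols of aUma9amaU9U9aU9amaUma gives the pieces aU ma 9am aU 9U9 aU 9am aU ma 9U9 ma 9U9 aU ma 9U9 aU 9am aU ma 9am aU, which concatenate to the answer.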